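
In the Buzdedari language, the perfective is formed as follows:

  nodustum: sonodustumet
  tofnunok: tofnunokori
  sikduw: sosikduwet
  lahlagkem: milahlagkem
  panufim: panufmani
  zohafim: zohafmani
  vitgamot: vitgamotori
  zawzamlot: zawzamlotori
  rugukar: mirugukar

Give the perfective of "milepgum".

somilepgumet

"milepgum" has last vowel 'u'. The stems whose last vowel is 'u' (sikduw → sosikduwet, nodustum → sonodustumet) add so- … -et around the stem.
So milepgum → somilepgumet.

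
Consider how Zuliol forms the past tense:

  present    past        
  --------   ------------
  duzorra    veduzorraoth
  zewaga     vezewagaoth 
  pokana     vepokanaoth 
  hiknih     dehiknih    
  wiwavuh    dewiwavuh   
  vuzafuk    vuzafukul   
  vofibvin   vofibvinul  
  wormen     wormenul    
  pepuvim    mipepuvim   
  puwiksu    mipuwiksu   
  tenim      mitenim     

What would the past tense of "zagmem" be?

wiwavuh and vuzafuk both have last vowel 'u' yet inflect differently (dewiwavuh, vuzafukul), so the last vowel is not what conditions the rule; the final letter is.
"zagmem" ends in -m. The stems ending in -m (pepuvim → mipepuvim, tenim → mitenim) add the prefix mi-.
So zagmem → mizagmem.

mizagmem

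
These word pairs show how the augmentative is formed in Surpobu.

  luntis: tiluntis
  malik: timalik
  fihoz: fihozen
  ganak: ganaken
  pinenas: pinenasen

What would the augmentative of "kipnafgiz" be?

malik and ganak both end in -k yet inflect differently (timalik, ganaken), so the final letter is not what conditions the rule; the last vowel is.
"kipnafgiz" has last vowel 'i'. The stems whose last vowel is 'i' (luntis → tiluntis, malik → timalik) add the prefix ti-.
So kipnafgiz → tikipnafgiz.

tikipnafgiz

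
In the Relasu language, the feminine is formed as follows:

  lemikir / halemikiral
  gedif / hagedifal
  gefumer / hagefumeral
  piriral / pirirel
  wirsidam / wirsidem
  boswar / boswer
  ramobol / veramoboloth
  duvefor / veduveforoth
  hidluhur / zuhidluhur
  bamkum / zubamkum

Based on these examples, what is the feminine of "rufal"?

rufel

lemikir and boswar both end in -r yet inflect differently (halemikiral, boswer), so the final letter is not what conditions the rule; the last vowel is.
"rufal" has last vowel 'a'. The stems whose last vowel is 'a' (piriral → pirirel, wirsidam → wirsidem, boswar → boswer) change the last vowel to 'e'.
The other patterns: stems whose last vowel is 'e' or 'i' add ha- … -al around the stem; stems whose last vowel is 'o' add ve- … -oth around the stem; stems whose last vowel is 'u' add the prefix zu-.
So rufal → rufel.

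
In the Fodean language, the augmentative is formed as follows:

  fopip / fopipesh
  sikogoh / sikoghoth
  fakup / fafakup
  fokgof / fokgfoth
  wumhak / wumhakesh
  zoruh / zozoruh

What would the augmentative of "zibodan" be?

zibodanesh

zoruh and sikogoh both end in -h yet inflect differently (zozoruh, sikoghoth), so the final letter is not what conditions the rule; the last vowel is.
"zibodan" has last vowel 'a'. The one such stem in the data (wumhak → wumhakesh) adds -esh, so the same rule applies.
The other patterns: stems whose last vowel is 'u' repeat the first consonant+vowel as a prefix; stems whose last vowel is 'o' delete the last vowel and add -oth.
So zibodan → zibodanesh.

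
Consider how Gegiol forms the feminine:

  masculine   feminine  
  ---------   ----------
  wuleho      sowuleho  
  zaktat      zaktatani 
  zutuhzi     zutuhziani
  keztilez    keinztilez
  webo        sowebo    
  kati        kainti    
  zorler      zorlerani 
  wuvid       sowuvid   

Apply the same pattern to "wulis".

sowulis

zutuhzi and kati both end in -i yet inflect differently (zutuhziani, kainti), so the final letter is not what conditions the rule; the first letter is.
"wulis" begins with w-. The stems beginning with w- (wuvid → sowuvid, webo → sowebo, wuleho → sowuleho) add the prefix so-.
The other patterns: stems beginning with z- add -ani; stems beginning with k- insert -in- after the first vowel.
So wulis → sowulis.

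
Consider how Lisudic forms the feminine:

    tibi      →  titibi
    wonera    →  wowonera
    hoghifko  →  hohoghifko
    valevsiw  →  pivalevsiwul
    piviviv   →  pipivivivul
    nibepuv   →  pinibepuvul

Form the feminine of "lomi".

"lomi" ends in a vowel. The stems ending in a vowel (tibi → titibi, hoghifko → hohoghifko, wonera → wowonera) repeat the first consonant+vowel as a prefix.
So lomi → lolomi.

lolomi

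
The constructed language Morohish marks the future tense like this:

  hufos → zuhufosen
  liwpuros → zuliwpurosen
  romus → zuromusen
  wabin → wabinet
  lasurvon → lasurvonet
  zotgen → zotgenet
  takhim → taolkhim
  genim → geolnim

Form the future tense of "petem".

peoltem

hufos and lasurvon both have last vowel 'o' yet inflect differently (zuhufosen, lasurvonet), so the last vowel is not what conditions the rule; the final letter is.
"petem" ends in -m. The stems ending in -m (takhim → taolkhim, genim → geolnim) insert -ol- after the first vowel.
The other patterns: stems ending in -s add zu- … -en around the stem; stems ending in -n add -et.
So petem → peoltem.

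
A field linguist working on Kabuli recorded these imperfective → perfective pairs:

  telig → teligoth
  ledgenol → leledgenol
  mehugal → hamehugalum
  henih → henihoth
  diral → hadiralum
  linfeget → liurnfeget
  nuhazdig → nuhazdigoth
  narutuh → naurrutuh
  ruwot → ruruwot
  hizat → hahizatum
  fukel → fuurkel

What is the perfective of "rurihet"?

ruurrihet

hizat and ruwot both end in -t yet inflect differently (hahizatum, ruruwot), so the final letter is not what conditions the rule; the last vowel is.
"rurihet" has last vowel 'e'. The stems whose last vowel is 'e' (linfeget → liurnfeget, fukel → fuurkel) insert -ur- after the first vowel.
So rurihet → ruurrihet.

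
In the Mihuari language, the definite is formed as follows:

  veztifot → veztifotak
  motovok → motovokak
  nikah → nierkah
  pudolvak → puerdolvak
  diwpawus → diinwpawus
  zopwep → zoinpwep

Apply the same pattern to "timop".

"timop" has last vowel 'o'. The stems whose last vowel is 'o' (veztifot → veztifotak, motovok → motovokak) add -ak.
The other patterns: stems whose last vowel is 'a' insert -er- after the first vowel; stems whose last vowel is 'e' or 'u' insert -in- after the first vowel.
So timop → timopak.

timopak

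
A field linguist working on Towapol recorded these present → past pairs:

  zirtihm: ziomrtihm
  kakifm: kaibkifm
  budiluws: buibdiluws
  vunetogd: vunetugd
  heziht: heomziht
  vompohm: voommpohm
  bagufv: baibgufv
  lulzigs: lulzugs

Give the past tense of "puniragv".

punirugv

lulzigs and budiluws both end in -s yet inflect differently (lulzugs, buibdiluws), so the final letter is not what conditions the rule; the second-to-last letter is.
"puniragv" has second-to-last letter 'g'. The stems whose second-to-last letter is 'g' (vunetogd → vunetugd, lulzigs → lulzugs) change the last vowel to 'u'.
So puniragv → punirugv.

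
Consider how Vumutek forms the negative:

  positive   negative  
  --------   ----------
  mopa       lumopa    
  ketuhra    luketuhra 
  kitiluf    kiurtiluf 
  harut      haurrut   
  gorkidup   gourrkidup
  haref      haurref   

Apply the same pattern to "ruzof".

ruurzof

kitiluf and ketuhra both begin with k- yet inflect differently (kiurtiluf, luketuhra), so the first letter is not what conditions the rule; whether the stem ends in a vowel or a consonant is.
"ruzof" ends in a consonant. The stems ending in a consonant (haref → haurref, gorkidup → gourrkidup, kitiluf → kiurtiluf) insert -ur- after the first vowel.
The other pattern: stems ending in a vowel add the prefix lu-.
So ruzof → ruurzof.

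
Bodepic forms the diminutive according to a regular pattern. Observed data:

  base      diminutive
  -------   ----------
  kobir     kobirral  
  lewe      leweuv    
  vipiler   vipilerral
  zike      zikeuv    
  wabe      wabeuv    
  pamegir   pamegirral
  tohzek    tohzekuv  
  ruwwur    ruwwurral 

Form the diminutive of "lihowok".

vipiler and wabe both have last vowel 'e' yet inflect differently (vipilerral, wabeuv), so the last vowel is not what conditions the rule; the final letter is.
"lihowok" ends in -k. The one such stem in the data (tohzek → tohzekuv) adds -uv, so the same rule applies.
So lihowok → lihowokuv.

lihowokuv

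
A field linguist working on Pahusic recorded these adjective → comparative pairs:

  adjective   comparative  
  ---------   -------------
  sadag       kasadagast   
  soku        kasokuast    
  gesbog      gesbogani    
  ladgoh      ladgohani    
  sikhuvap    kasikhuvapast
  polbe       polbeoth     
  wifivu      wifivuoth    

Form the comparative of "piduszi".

piduszioth

soku and wifivu both end in -u yet inflect differently (kasokuast, wifivuoth), so the final letter is not what conditions the rule; the first letter is.
"piduszi" begins with p-. The one such stem in the data (polbe → polbeoth) adds -oth, so the same rule applies.
So piduszi → piduszioth.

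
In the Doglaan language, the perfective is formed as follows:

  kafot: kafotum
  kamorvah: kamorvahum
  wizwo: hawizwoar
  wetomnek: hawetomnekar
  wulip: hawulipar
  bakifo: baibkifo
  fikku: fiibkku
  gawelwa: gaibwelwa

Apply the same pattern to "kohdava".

kohdavaum

wizwo and bakifo both end in -o yet inflect differently (hawizwoar, baibkifo), so the final letter is not what conditions the rule; the first letter is.
"kohdava" begins with k-. The stems beginning with k- (kafot → kafotum, kamorvah → kamorvahum) add -um.
So kohdava → kohdavaum.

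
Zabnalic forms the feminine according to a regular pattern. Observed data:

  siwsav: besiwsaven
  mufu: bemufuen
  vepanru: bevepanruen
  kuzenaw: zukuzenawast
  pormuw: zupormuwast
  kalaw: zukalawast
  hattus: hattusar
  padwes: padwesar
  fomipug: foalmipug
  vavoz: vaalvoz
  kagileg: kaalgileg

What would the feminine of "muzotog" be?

siwsav and kuzenaw both have last vowel 'a' yet inflect differently (besiwsaven, zukuzenawast), so the last vowel is not what conditions the rule; the final letter is.
"muzotog" ends in -g. The stems ending in -g (fomipug → foalmipug, kagileg → kaalgileg) insert -al- after the first vowel.
So muzotog → mualzotog.

mualzotog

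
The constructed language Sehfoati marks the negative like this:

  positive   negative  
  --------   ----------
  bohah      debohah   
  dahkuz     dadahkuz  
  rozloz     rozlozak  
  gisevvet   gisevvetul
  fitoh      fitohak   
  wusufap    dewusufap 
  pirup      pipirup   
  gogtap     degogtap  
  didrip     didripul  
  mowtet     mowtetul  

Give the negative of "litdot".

litdotak

pirup and didrip both end in -p yet inflect differently (pipirup, didripul), so the final letter is not what conditions the rule; the last vowel is.
"litdot" has last vowel 'o'. The stems whose last vowel is 'o' (fitoh → fitohak, rozloz → rozlozak) add -ak.
So litdot → litdotak.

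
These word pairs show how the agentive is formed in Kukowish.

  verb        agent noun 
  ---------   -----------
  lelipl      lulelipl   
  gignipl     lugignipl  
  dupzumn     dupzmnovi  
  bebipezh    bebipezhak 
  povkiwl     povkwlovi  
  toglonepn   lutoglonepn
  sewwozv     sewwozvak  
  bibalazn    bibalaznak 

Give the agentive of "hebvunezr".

toglonepn and bibalazn both end in -n yet inflect differently (lutoglonepn, bibalaznak), so the final letter is not what conditions the rule; the second-to-last letter is.
"hebvunezr" has second-to-last letter 'z'. The stems whose second-to-last letter is 'z' (bebipezh → bebipezhak, bibalazn → bibalaznak, sewwozv → sewwozvak) add -ak.
The other patterns: stems whose second-to-last letter is 'p' add the prefix lu-; stems whose second-to-last letter is 'm' or 'w' delete the last vowel and add -ovi.
So hebvunezr → hebvunezrak.

hebvunezrak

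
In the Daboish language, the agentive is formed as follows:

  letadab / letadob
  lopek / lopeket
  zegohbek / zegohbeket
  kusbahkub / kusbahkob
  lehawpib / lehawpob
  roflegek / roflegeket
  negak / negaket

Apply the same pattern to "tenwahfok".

negak and letadab both have last vowel 'a' yet inflect differently (negaket, letadob), so the last vowel is not what conditions the rule; the final letter is.
"tenwahfok" ends in -k. The stems ending in -k (zegohbek → zegohbeket, roflegek → roflegeket, negak → negaket) add -et.
The other pattern: stems ending in -b change the last vowel to 'o'.
So tenwahfok → tenwahfoket.

tenwahfoket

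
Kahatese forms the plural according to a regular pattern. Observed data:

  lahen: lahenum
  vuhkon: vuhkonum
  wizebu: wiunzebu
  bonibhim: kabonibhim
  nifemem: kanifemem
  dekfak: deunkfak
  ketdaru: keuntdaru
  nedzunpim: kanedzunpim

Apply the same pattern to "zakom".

"zakom" ends in -m. The stems ending in -m (nedzunpim → kanedzunpim, bonibhim → kabonibhim, nifemem → kanifemem) add the prefix ka-.
So zakom → kazakom.

kazakom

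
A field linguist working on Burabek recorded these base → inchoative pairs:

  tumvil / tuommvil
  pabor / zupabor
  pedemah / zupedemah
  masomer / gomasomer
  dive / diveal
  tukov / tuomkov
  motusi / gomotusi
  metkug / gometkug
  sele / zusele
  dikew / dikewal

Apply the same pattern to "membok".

gomembok

masomer and pabor both end in -r yet inflect differently (gomasomer, zupabor), so the final letter is not what conditions the rule; the first letter is.
"membok" begins with m-. The stems beginning with m- (masomer → gomasomer, motusi → gomotusi, metkug → gometkug) add the prefix go-.
The other patterns: stems beginning with t- insert -om- after the first vowel; stems beginning with p- or s- add the prefix zu-; stems beginning with d- add -al.
So membok → gomembok.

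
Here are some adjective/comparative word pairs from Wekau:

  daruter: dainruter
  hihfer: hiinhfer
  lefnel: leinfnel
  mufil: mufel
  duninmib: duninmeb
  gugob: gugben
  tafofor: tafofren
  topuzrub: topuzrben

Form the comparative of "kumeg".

kuinmeg

lefnel and mufil both end in -l yet inflect differently (leinfnel, mufel), so the final letter is not what conditions the rule; the last vowel is.
"kumeg" has last vowel 'e'. The stems whose last vowel is 'e' (daruter → dainruter, hihfer → hiinhfer, lefnel → leinfnel) insert -in- after the first vowel.
The other patterns: stems whose last vowel is 'i' change the last vowel to 'e'; stems whose last vowel is 'o' or 'u' delete the last vowel and add -en.
So kumeg → kuinmeg.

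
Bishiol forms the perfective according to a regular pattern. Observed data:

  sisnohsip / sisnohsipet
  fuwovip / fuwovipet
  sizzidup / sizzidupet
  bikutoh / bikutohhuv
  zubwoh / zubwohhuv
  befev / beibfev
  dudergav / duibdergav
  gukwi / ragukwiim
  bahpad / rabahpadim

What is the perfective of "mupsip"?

"mupsip" ends in -p. The stems ending in -p (sisnohsip → sisnohsipet, fuwovip → fuwovipet, sizzidup → sizzidupet) add -et.
The other patterns: stems ending in -h double the final consonant and add -uv; stems ending in -v insert -ib- after the first vowel; stems ending in -d or -i add ra- … -im around the stem.
So mupsip → mupsipet.

mupsipet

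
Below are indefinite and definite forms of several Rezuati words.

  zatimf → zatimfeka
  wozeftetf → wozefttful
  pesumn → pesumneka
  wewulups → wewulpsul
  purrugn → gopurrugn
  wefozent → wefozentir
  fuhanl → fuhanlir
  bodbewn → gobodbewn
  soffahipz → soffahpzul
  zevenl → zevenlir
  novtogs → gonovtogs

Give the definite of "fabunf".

fabunfir

wozeftetf and zatimf both end in -f yet inflect differently (wozefttful, zatimfeka), so the final letter is not what conditions the rule; the second-to-last letter is.
"fabunf" has second-to-last letter 'n'. The stems whose second-to-last letter is 'n' (wefozent → wefozentir, fuhanl → fuhanlir, zevenl → zevenlir) add -ir.
So fabunf → fabunfir.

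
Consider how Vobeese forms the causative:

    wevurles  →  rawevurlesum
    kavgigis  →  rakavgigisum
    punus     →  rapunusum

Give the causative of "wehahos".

Every pair shown (wevurles → rawevurlesum, kavgigis → rakavgigisum, punus → rapunusum) follows the same rule: add ra- … -um around the stem.
So wehahos → rawehahosum.

rawehahosum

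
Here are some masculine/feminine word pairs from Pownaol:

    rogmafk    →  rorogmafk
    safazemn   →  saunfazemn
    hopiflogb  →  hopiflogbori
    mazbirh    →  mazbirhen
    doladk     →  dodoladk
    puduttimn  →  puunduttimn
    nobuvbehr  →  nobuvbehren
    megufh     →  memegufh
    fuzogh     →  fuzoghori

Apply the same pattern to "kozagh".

megufh and fuzogh both end in -h yet inflect differently (memegufh, fuzoghori), so the final letter is not what conditions the rule; the second-to-last letter is.
"kozagh" has second-to-last letter 'g'. The stems whose second-to-last letter is 'g' (hopiflogb → hopiflogbori, fuzogh → fuzoghori) add -ori.
The other patterns: stems whose second-to-last letter is 'm' insert -un- after the first vowel; stems whose second-to-last letter is 'd' or 'f' repeat the first consonant+vowel as a prefix; stems whose second-to-last letter is 'h' or 'r' add -en.
So kozagh → kozaghori.

kozaghori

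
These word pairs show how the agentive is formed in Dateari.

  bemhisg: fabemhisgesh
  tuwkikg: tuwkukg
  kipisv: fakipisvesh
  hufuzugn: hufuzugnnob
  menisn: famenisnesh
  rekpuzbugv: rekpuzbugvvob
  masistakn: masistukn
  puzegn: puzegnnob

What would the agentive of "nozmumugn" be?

nozmumugnnob

rekpuzbugv and kipisv both end in -v yet inflect differently (rekpuzbugvvob, fakipisvesh), so the final letter is not what conditions the rule; the second-to-last letter is.
"nozmumugn" has second-to-last letter 'g'. The stems whose second-to-last letter is 'g' (puzegn → puzegnnob, rekpuzbugv → rekpuzbugvvob, hufuzugn → hufuzugnnob) double the final consonant and add -ob.
So nozmumugn → nozmumugnnob.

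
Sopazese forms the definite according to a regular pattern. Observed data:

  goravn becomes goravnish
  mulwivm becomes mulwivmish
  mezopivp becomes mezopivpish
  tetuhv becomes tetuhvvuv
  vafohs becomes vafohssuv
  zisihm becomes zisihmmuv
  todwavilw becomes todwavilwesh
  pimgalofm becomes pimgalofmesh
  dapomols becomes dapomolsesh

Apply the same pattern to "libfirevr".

mulwivm and zisihm both end in -m yet inflect differently (mulwivmish, zisihmmuv), so the final letter is not what conditions the rule; the second-to-last letter is.
"libfirevr" has second-to-last letter 'v'. The stems whose second-to-last letter is 'v' (goravn → goravnish, mulwivm → mulwivmish, mezopivp → mezopivpish) add -ish.
So libfirevr → libfirevrish.

libfirevrish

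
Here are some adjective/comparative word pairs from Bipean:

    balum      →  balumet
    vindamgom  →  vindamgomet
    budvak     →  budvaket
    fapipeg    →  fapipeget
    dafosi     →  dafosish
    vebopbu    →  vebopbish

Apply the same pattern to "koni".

konish

"koni" ends in a vowel. The stems ending in a vowel (dafosi → dafosish, vebopbu → vebopbish) drop the final letter and add -ish.
So koni → konish.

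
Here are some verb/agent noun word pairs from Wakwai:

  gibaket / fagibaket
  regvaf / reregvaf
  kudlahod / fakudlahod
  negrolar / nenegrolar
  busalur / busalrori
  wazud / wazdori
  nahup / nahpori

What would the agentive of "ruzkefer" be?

faruzkefer

busalur and negrolar both end in -r yet inflect differently (busalrori, nenegrolar), so the final letter is not what conditions the rule; the last vowel is.
"ruzkefer" has last vowel 'e'. The one such stem in the data (gibaket → fagibaket) adds the prefix fa-, so the same rule applies.
So ruzkefer → faruzkefer.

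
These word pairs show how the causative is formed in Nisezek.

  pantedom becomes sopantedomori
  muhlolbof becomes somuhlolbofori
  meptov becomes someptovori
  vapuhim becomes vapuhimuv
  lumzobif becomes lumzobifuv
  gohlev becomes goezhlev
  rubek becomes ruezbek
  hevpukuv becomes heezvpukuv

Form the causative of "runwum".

rueznwum

pantedom and vapuhim both end in -m yet inflect differently (sopantedomori, vapuhimuv), so the final letter is not what conditions the rule; the last vowel is.
"runwum" has last vowel 'u'. The one such stem in the data (hevpukuv → heezvpukuv) inserts -ez- after the first vowel (as do gohlev, rubek), so the same rule applies.
So runwum → rueznwum.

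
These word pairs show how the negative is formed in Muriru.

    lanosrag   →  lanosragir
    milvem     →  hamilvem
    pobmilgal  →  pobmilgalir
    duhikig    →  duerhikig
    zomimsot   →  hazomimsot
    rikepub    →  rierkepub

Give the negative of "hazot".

hahazot

"hazot" has last vowel 'o'. The one such stem in the data (zomimsot → hazomimsot) adds the prefix ha-, so the same rule applies.
So hazot → hahazot.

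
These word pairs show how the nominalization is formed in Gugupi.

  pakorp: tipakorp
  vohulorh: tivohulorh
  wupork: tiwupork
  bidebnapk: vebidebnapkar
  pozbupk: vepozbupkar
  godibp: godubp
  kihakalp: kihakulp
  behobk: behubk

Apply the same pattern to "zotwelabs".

"zotwelabs" has second-to-last letter 'b'. The stems whose second-to-last letter is 'b' (godibp → godubp, behobk → behubk) change the last vowel to 'u'.
The other patterns: stems whose second-to-last letter is 'r' add the prefix ti-; stems whose second-to-last letter is 'p' add ve- … -ar around the stem.
So zotwelabs → zotwelubs.

zotwelubs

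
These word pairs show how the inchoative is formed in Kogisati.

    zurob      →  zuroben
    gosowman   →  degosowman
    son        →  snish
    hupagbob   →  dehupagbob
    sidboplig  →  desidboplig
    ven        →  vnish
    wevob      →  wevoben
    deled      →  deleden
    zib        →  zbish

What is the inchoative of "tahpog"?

tahpogen

zib and wevob both end in -b yet inflect differently (zbish, wevoben), so the final letter is not what conditions the rule; the number of vowels is.
"tahpog" has 2 vowels. The stems with 2 vowels (deled → deleden, wevob → wevoben, zurob → zuroben) add -en.
The other patterns: stems with 1 vowel delete the last vowel and add -ish; stems with 3 vowels add the prefix de-.
So tahpog → tahpogen.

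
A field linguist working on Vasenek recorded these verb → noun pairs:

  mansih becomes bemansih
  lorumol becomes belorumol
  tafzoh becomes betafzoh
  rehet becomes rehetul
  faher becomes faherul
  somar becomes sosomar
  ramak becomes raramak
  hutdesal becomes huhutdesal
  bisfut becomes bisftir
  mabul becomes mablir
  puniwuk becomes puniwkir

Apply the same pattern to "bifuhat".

bibifuhat

"bifuhat" has last vowel 'a'. The stems whose last vowel is 'a' (somar → sosomar, ramak → raramak, hutdesal → huhutdesal) repeat the first consonant+vowel as a prefix.
So bifuhat → bibifuhat.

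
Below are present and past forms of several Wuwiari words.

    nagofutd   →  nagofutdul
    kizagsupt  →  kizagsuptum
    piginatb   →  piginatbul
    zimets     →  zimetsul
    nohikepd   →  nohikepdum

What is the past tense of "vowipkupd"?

vowipkupdum

nagofutd and nohikepd both end in -d yet inflect differently (nagofutdul, nohikepdum), so the final letter is not what conditions the rule; the second-to-last letter is.
"vowipkupd" has second-to-last letter 'p'. The stems whose second-to-last letter is 'p' (kizagsupt → kizagsuptum, nohikepd → nohikepdum) add -um.
The other pattern: stems whose second-to-last letter is 't' add -ul.
So vowipkupd → vowipkupdum.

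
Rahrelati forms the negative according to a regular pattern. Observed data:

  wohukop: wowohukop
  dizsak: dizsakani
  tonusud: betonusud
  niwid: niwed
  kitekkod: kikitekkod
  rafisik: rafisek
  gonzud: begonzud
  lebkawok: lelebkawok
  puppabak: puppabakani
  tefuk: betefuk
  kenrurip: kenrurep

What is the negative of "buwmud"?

bebuwmud

kitekkod and gonzud both end in -d yet inflect differently (kikitekkod, begonzud), so the final letter is not what conditions the rule; the last vowel is.
"buwmud" has last vowel 'u'. The stems whose last vowel is 'u' (gonzud → begonzud, tefuk → betefuk, tonusud → betonusud) add the prefix be-.
So buwmud → bebuwmud.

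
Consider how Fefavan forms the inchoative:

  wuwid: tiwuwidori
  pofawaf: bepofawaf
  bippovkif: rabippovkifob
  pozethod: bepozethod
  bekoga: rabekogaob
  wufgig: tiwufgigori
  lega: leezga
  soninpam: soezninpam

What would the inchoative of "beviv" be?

"beviv" begins with b-. The stems beginning with b- (bekoga → rabekogaob, bippovkif → rabippovkifob) add ra- … -ob around the stem.
The other patterns: stems beginning with w- add ti- … -ori around the stem; stems beginning with p- add the prefix be-; stems beginning with l- or s- insert -ez- after the first vowel.
So beviv → rabevivob.

rabevivob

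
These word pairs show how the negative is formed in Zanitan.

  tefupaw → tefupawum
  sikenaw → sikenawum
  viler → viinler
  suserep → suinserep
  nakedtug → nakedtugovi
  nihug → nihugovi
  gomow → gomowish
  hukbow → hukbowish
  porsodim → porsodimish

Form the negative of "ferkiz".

ferkizish

tefupaw and gomow both end in -w yet inflect differently (tefupawum, gomowish), so the final letter is not what conditions the rule; the last vowel is.
"ferkiz" has last vowel 'i'. The one such stem in the data (porsodim → porsodimish) adds -ish, so the same rule applies.
The other patterns: stems whose last vowel is 'a' add -um; stems whose last vowel is 'e' insert -in- after the first vowel; stems whose last vowel is 'u' add -ovi.
So ferkiz → ferkizish.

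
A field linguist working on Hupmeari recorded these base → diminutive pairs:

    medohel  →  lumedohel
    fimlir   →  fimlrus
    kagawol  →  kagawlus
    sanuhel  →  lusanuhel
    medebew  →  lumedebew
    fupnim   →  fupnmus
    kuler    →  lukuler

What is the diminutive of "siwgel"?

lusiwgel

medohel and kagawol both end in -l yet inflect differently (lumedohel, kagawlus), so the final letter is not what conditions the rule; the last vowel is.
"siwgel" has last vowel 'e'. The stems whose last vowel is 'e' (kuler → lukuler, medebew → lumedebew, medohel → lumedohel) add the prefix lu-.
So siwgel → lusiwgel.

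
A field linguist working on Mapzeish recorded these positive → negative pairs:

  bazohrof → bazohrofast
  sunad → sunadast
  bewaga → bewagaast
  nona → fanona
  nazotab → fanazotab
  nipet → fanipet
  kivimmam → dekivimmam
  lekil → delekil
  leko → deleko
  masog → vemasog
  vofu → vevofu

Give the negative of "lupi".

bewaga and nona both end in -a yet inflect differently (bewagaast, fanona), so the final letter is not what conditions the rule; the first letter is.
"lupi" begins with l-. The stems beginning with l- (lekil → delekil, leko → deleko) add the prefix de-.
The other patterns: stems beginning with b- or s- add -ast; stems beginning with n- add the prefix fa-; stems beginning with m- or v- add the prefix ve-.
So lupi → delupi.

delupi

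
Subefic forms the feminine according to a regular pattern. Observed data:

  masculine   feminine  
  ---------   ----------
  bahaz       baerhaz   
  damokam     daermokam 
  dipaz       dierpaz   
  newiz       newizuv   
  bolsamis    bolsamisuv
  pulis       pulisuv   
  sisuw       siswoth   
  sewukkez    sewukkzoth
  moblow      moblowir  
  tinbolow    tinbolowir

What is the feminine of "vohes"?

bahaz and newiz both end in -z yet inflect differently (baerhaz, newizuv), so the final letter is not what conditions the rule; the last vowel is.
"vohes" has last vowel 'e'. The one such stem in the data (sewukkez → sewukkzoth) deletes the last vowel and adds -oth (as does sisuw), so the same rule applies.
The other patterns: stems whose last vowel is 'a' insert -er- after the first vowel; stems whose last vowel is 'i' add -uv; stems whose last vowel is 'o' add -ir.
So vohes → vohsoth.

vohsoth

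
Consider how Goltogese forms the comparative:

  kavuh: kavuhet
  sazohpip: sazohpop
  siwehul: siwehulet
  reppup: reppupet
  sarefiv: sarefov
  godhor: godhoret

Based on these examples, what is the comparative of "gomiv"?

gomov

sazohpip and reppup both end in -p yet inflect differently (sazohpop, reppupet), so the final letter is not what conditions the rule; the last vowel is.
"gomiv" has last vowel 'i'. The stems whose last vowel is 'i' (sazohpip → sazohpop, sarefiv → sarefov) change the last vowel to 'o'.
The other pattern: stems whose last vowel is 'o' or 'u' add -et.
So gomiv → gomov.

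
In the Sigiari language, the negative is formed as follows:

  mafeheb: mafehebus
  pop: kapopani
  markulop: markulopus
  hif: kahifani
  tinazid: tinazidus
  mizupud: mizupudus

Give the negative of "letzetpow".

"letzetpow" has 3 vowels. The stems with 3 vowels (markulop → markulopus, tinazid → tinazidus, mafeheb → mafehebus) add -us.
The other pattern: stems with 1 vowel add ka- … -ani around the stem.
So letzetpow → letzetpowus.

letzetpowus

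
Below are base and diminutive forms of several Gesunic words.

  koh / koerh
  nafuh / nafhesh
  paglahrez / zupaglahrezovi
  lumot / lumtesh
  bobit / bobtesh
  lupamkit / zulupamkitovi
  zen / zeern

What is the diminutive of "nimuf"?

nimfesh

koh and nafuh both end in -h yet inflect differently (koerh, nafhesh), so the final letter is not what conditions the rule; the number of vowels is.
"nimuf" has 2 vowels. The stems with 2 vowels (nafuh → nafhesh, bobit → bobtesh, lumot → lumtesh) delete the last vowel and add -esh.
So nimuf → nimfesh.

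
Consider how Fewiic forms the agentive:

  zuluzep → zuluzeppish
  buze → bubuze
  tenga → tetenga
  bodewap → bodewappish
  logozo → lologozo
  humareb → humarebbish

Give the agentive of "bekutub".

bekutubbish

buze and humareb both have last vowel 'e' yet inflect differently (bubuze, humarebbish), so the last vowel is not what conditions the rule; whether the stem ends in a vowel or a consonant is.
"bekutub" ends in a consonant. The stems ending in a consonant (humareb → humarebbish, bodewap → bodewappish, zuluzep → zuluzeppish) double the final consonant and add -ish.
So bekutub → bekutubbish.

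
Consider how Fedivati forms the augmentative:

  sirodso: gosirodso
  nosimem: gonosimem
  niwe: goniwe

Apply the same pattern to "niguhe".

goniguhe

Every pair shown (sirodso → gosirodso, nosimem → gonosimem, niwe → goniwe) follows the same rule: add the prefix go-.
So niguhe → goniguhe.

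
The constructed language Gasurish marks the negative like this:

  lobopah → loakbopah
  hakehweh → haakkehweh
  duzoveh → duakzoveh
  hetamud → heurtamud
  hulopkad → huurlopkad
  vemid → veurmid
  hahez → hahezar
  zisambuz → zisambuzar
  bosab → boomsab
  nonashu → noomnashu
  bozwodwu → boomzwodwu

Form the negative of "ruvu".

ruomvu

"ruvu" ends in -u. The stems ending in -u (nonashu → noomnashu, bozwodwu → boomzwodwu) insert -om- after the first vowel.
So ruvu → ruomvu.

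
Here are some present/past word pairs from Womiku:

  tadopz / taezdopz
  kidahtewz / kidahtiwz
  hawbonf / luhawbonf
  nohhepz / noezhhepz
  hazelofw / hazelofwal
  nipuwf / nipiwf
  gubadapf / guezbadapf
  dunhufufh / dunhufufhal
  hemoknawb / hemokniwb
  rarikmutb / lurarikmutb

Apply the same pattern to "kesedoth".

"kesedoth" has second-to-last letter 't'. The one such stem in the data (rarikmutb → lurarikmutb) adds the prefix lu-, so the same rule applies.
So kesedoth → lukesedoth.

lukesedoth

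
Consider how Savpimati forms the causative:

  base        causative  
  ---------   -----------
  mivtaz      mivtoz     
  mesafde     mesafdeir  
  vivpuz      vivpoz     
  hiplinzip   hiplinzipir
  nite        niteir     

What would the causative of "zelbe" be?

zelbeir

mivtaz and mesafde both begin with m- yet inflect differently (mivtoz, mesafdeir), so the first letter is not what conditions the rule; the final letter is.
"zelbe" ends in -e. The stems ending in -e (nite → niteir, mesafde → mesafdeir) add -ir.
The other pattern: stems ending in -z change the last vowel to 'o'.
So zelbe → zelbeir.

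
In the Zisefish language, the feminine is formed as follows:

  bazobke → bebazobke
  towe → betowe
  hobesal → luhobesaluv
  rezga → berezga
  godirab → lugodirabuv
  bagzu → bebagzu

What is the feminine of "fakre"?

befakre

rezga and hobesal both have last vowel 'a' yet inflect differently (berezga, luhobesaluv), so the last vowel is not what conditions the rule; whether the stem ends in a vowel or a consonant is.
"fakre" ends in a vowel. The stems ending in a vowel (towe → betowe, rezga → berezga, bagzu → bebagzu) add the prefix be-.
The other pattern: stems ending in a consonant add lu- … -uv around the stem.
So fakre → befakre.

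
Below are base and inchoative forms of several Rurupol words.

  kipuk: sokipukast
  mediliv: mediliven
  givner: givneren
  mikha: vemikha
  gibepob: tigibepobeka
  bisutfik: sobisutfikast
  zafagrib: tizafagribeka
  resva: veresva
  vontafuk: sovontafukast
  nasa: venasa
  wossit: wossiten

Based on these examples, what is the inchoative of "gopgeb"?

bisutfik and zafagrib both have last vowel 'i' yet inflect differently (sobisutfikast, tizafagribeka), so the last vowel is not what conditions the rule; the final letter is.
"gopgeb" ends in -b. The stems ending in -b (zafagrib → tizafagribeka, gibepob → tigibepobeka) add ti- … -eka around the stem.
So gopgeb → tigopgebeka.

tigopgebeka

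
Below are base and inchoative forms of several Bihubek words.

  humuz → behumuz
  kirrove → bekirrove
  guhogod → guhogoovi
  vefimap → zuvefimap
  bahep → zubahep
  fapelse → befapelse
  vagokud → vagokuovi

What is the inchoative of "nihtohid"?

"nihtohid" ends in -d. The stems ending in -d (guhogod → guhogoovi, vagokud → vagokuovi) drop the final letter and add -ovi.
The other patterns: stems ending in -p add the prefix zu-; stems ending in -e or -z add the prefix be-.
So nihtohid → nihtohiovi.

nihtohiovi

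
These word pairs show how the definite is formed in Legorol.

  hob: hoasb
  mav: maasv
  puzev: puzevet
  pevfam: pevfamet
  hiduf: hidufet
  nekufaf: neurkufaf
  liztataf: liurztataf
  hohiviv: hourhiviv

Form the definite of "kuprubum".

kuurprubum

"kuprubum" has 3 vowels. The stems with 3 vowels (nekufaf → neurkufaf, liztataf → liurztataf, hohiviv → hourhiviv) insert -ur- after the first vowel.
The other patterns: stems with 1 vowel insert -as- after the first vowel; stems with 2 vowels add -et.
So kuprubum → kuurprubum.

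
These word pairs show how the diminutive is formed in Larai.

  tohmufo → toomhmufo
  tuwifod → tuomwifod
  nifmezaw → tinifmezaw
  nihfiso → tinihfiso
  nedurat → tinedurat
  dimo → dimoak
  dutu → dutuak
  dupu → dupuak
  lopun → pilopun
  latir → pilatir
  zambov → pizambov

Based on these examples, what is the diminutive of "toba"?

"toba" begins with t-. The stems beginning with t- (tohmufo → toomhmufo, tuwifod → tuomwifod) insert -om- after the first vowel.
The other patterns: stems beginning with n- add the prefix ti-; stems beginning with d- add -ak; stems beginning with l- or z- add the prefix pi-.
So toba → toomba.

toomba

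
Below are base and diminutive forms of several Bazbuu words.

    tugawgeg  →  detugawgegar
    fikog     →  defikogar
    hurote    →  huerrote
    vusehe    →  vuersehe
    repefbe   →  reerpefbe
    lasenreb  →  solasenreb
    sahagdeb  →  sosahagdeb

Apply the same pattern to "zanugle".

zaernugle

"zanugle" ends in -e. The stems ending in -e (hurote → huerrote, vusehe → vuersehe, repefbe → reerpefbe) insert -er- after the first vowel.
The other patterns: stems ending in -g add de- … -ar around the stem; stems ending in -b add the prefix so-.
So zanugle → zaernugle.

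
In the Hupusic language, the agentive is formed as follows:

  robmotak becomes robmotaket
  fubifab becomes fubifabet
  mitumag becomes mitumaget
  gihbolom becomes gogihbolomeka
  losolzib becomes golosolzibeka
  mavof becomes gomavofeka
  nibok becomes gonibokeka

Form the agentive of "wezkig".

fubifab and losolzib both end in -b yet inflect differently (fubifabet, golosolzibeka), so the final letter is not what conditions the rule; the last vowel is.
"wezkig" has last vowel 'i'. The one such stem in the data (losolzib → golosolzibeka) adds go- … -eka around the stem, so the same rule applies.
The other pattern: stems whose last vowel is 'a' add -et.
So wezkig → gowezkigeka.

gowezkigeka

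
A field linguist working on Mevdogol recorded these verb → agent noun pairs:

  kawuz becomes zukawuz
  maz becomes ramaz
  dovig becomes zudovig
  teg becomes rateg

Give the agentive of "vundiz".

kawuz and maz both end in -z yet inflect differently (zukawuz, ramaz), so the final letter is not what conditions the rule; the number of vowels is.
"vundiz" has 2 vowels. The stems with 2 vowels (dovig → zudovig, kawuz → zukawuz) add the prefix zu-.
So vundiz → zuvundiz.

zuvundiz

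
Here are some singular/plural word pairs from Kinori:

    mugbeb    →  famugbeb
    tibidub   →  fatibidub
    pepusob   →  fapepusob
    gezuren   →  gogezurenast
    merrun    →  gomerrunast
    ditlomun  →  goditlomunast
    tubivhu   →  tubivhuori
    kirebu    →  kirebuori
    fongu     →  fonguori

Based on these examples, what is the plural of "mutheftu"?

"mutheftu" ends in -u. The stems ending in -u (tubivhu → tubivhuori, kirebu → kirebuori, fongu → fonguori) add -ori.
The other patterns: stems ending in -b add the prefix fa-; stems ending in -n add go- … -ast around the stem.
So mutheftu → mutheftuori.

mutheftuori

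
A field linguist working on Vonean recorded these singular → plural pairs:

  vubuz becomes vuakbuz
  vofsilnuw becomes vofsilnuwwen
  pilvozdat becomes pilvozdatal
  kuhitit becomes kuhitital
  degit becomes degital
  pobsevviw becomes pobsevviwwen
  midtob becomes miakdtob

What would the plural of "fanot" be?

fanotal

kuhitit and pobsevviw both have last vowel 'i' yet inflect differently (kuhitital, pobsevviwwen), so the last vowel is not what conditions the rule; the final letter is.
"fanot" ends in -t. The stems ending in -t (kuhitit → kuhitital, degit → degital, pilvozdat → pilvozdatal) add -al.
The other patterns: stems ending in -w double the final consonant and add -en; stems ending in -b or -z insert -ak- after the first vowel.
So fanot → fanotal.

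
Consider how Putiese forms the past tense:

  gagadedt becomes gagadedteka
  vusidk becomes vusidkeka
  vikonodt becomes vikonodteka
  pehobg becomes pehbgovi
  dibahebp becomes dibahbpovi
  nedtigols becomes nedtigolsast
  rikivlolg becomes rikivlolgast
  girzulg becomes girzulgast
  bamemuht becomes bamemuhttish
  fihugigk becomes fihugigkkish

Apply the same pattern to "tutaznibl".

tutaznblovi

pehobg and rikivlolg both end in -g yet inflect differently (pehbgovi, rikivlolgast), so the final letter is not what conditions the rule; the second-to-last letter is.
"tutaznibl" has second-to-last letter 'b'. The stems whose second-to-last letter is 'b' (pehobg → pehbgovi, dibahebp → dibahbpovi) delete the last vowel and add -ovi.
The other patterns: stems whose second-to-last letter is 'd' add -eka; stems whose second-to-last letter is 'l' add -ast; stems whose second-to-last letter is 'g' or 'h' double the final consonant and add -ish.
So tutaznibl → tutaznblovi.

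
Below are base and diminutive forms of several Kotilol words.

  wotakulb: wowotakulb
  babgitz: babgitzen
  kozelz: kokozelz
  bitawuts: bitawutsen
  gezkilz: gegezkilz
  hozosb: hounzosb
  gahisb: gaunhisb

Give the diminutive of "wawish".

waunwish

"wawish" has second-to-last letter 's'. The stems whose second-to-last letter is 's' (hozosb → hounzosb, gahisb → gaunhisb) insert -un- after the first vowel.
The other patterns: stems whose second-to-last letter is 't' add -en; stems whose second-to-last letter is 'l' repeat the first consonant+vowel as a prefix.
So wawish → waunwish.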